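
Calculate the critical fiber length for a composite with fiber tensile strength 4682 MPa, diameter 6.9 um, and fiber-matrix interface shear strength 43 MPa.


Lc = sigma_f * d / (2 * tau_i) = 4682 * 6.9 / (2 * 43) = 375.6 um

375.6 um


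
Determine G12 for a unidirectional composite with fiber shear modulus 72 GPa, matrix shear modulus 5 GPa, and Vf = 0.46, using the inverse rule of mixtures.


1/G12 = Vf/Gf + (1-Vf)/Gm = 0.46/72 + 0.54/5
G12 = 8.74 GPa

8.74 GPa


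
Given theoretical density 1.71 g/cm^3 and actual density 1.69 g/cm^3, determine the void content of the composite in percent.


Void% = (rho_theo - rho_actual)/rho_theo * 100 = (1.71 - 1.69)/1.71 * 100 = 1.17%

1.17%


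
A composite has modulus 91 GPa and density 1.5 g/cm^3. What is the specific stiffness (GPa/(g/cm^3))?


Specific stiffness = E/rho = 91/1.5 = 60.7 GPa/(g/cm^3)

60.7 GPa/(g/cm^3)


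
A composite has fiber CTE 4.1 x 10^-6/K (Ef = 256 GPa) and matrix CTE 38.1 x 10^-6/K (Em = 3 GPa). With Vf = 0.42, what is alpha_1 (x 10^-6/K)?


E1 = Ef*Vf + Em*(1-Vf) = 109.26
alpha_1 = (alpha_f*Ef*Vf + alpha_m*Em*(1-Vf))/E1 = 4.64 x 10^-6/K

4.64 x 10^-6/K


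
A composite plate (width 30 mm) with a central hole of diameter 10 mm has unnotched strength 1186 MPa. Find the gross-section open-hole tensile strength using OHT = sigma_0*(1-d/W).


OHT = sigma_0*(1-d/W) = 1186*(1-10/30) = 790.7 MPa

790.7 MPa


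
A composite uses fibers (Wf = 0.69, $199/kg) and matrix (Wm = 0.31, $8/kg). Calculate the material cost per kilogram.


Cost = cost_f*Wf + cost_m*Wm = 199*0.69 + 8*0.31 = $139.79/kg

$139.79/kg


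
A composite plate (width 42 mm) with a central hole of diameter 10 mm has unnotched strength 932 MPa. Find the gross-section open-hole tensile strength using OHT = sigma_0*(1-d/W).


OHT = sigma_0*(1-d/W) = 932*(1-10/42) = 710.1 MPa

710.1 MPa


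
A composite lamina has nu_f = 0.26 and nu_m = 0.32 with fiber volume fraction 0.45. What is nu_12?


nu_12 = nu_f*Vf + nu_m*(1-Vf) = 0.26*0.45 + 0.32*0.55 = 0.293

0.293


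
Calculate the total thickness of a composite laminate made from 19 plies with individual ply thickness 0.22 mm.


h = n * t_ply = 19 * 0.22 = 4.18 mm

4.18 mm


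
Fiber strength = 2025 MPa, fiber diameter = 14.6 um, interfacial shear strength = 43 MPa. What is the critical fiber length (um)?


Lc = sigma_f * d / (2 * tau_i) = 2025 * 14.6 / (2 * 43) = 343.8 um

343.8 um


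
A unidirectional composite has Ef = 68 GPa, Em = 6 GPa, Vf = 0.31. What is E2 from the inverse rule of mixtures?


1/E2 = Vf/Ef + (1-Vf)/Em = 0.31/68 + 0.69/6
E2 = 8.36 GPa

8.36 GPa


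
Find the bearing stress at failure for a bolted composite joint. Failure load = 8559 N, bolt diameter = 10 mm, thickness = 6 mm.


sigma_br = F/(d*h) = 8559/(10*6) = 142.7 MPa

142.7 MPa


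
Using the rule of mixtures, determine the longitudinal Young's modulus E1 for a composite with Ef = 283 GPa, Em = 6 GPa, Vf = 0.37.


E1 = Ef*Vf + Em*(1-Vf) = 283*0.37 + 6*0.63 = 108.49 GPa

108.49 GPa


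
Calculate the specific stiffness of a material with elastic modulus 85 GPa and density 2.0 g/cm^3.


Specific stiffness = E/rho = 85/2.0 = 42.5 GPa/(g/cm^3)

42.5 GPa/(g/cm^3)


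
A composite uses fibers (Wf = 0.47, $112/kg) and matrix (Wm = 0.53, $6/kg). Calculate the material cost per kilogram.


Cost = cost_f*Wf + cost_m*Wm = 112*0.47 + 6*0.53 = $55.82/kg

$55.82/kg


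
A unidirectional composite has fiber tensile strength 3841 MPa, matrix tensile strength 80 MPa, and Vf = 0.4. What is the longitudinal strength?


sigma_1 = sigma_f*Vf + sigma_m*(1-Vf) = 3841*0.4 + 80*0.6 = 1584.4 MPa

1584.4 MPa


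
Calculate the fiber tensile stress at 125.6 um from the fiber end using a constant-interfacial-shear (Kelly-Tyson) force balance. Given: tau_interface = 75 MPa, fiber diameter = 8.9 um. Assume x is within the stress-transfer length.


Force balance: sigma_f * (pi*d^2/4) = tau * (pi*d) * x  ->  sigma_f = 4 * tau * x / d
sigma_f = 4 * 75 * 125.6 / 8.9 = 4233.7 MPa

4233.7 MPa


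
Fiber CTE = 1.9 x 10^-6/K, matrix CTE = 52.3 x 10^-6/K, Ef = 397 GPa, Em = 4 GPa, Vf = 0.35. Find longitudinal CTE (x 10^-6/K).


E1 = Ef*Vf + Em*(1-Vf) = 141.55
alpha_1 = (alpha_f*Ef*Vf + alpha_m*Em*(1-Vf))/E1 = 2.83 x 10^-6/K

2.83 x 10^-6/K


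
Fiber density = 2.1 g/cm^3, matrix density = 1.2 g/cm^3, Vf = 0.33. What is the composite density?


rho_c = rho_f*Vf + rho_m*(1-Vf) = 2.1*0.33 + 1.2*0.67 = 1.497 g/cm^3

1.497 g/cm^3


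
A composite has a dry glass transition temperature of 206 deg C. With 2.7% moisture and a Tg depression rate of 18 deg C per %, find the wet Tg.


Tg_wet = Tg_dry - k*moisture = 206 - 18*2.7 = 157.4 deg C

157.4 deg C


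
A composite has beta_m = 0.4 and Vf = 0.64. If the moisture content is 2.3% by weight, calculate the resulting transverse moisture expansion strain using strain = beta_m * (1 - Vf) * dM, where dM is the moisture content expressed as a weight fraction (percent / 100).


dM = 2.3/100 = 0.023
strain = beta_m * (1-Vf) * dM = 0.4 * 0.36 * 0.023 = 0.003312

0.003312


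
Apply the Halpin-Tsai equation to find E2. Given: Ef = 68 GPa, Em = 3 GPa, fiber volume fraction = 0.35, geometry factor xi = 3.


eta = (Ef/Em - 1)/(Ef/Em + xi) = (22.6667 - 1)/(22.6667 + 3) = 0.8442
E2 = Em*(1+xi*eta*Vf)/(1-eta*Vf) = 8.03 GPa

8.03 GPa


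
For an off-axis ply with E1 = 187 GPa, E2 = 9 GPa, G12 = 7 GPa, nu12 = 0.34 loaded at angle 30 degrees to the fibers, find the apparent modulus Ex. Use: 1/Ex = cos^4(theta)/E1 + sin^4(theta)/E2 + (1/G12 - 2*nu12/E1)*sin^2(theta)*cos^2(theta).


cos^4(30) = 0.5625, sin^4(30) = 0.0625, sin^2(30)*cos^2(30) = 0.1875
1/G12 - 2*nu12/E1 = 1/7 - 2*0.34/187 = 0.139221 GPa^-1
1/Ex = 0.5625/187 + 0.0625/9 + 0.139221*0.1875 = 0.0360564 GPa^-1
Ex = 27.73 GPa

27.73 GPa


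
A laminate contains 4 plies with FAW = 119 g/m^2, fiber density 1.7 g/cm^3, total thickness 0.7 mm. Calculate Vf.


Vf = n * FAW / (rho_f * h * 1000) = 4 * 119 / (1.7 * 0.7 * 1000) = 0.4

0.4


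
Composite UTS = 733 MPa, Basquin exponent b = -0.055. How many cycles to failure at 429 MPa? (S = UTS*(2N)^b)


N = 0.5 * (S/UTS)^(1/b) = 0.5 * (429/733)^(1/-0.055) = 8490.0390 cycles

8490.0390 cycles


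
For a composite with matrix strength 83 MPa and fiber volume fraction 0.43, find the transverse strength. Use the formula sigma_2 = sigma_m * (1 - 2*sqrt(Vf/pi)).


factor = 1 - 2*sqrt(0.43/pi) = 0.2601
sigma_2 = 83 * 0.2601 = 21.59 MPa

21.59 MPa


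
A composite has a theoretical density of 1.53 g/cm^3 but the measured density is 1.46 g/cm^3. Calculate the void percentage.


Void% = (rho_theo - rho_actual)/rho_theo * 100 = (1.53 - 1.46)/1.53 * 100 = 4.58%

4.58%


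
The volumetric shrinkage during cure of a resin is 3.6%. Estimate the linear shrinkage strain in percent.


Linear shrinkage ≈ vol_shrink/3 = 3.6/3 = 1.2%

1.2%


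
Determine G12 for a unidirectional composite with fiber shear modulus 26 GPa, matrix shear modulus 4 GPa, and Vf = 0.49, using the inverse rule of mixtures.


1/G12 = Vf/Gf + (1-Vf)/Gm = 0.49/26 + 0.51/4
G12 = 6.83 GPa

6.83 GPa


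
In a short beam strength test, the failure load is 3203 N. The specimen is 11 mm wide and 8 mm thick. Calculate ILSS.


ILSS = 3F/(4bh) = 3*3203/(4*11*8) = 27.3 MPa

27.3 MPa


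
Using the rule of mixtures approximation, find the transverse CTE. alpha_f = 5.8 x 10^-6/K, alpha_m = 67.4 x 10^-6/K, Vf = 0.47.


alpha_2 = alpha_f*Vf + alpha_m*(1-Vf) = 5.8*0.47 + 67.4*0.53 = 38.4 x 10^-6/K

38.4 x 10^-6/K


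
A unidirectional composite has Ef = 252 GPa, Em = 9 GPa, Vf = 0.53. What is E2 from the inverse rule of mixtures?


1/E2 = Vf/Ef + (1-Vf)/Em = 0.53/252 + 0.47/9
E2 = 18.41 GPa

18.41 GPa


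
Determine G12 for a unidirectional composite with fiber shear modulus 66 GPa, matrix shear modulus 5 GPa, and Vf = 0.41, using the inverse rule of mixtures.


1/G12 = Vf/Gf + (1-Vf)/Gm = 0.41/66 + 0.59/5
G12 = 8.05 GPa

8.05 GPa


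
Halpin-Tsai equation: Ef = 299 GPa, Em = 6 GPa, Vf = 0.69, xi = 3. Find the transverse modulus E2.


eta = (Ef/Em - 1)/(Ef/Em + xi) = (49.8333 - 1)/(49.8333 + 3) = 0.9243
E2 = Em*(1+xi*eta*Vf)/(1-eta*Vf) = 48.25 GPa

48.25 GPa


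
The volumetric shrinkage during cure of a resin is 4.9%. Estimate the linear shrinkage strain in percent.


Linear shrinkage ≈ vol_shrink/3 = 4.9/3 = 1.633%

1.633%


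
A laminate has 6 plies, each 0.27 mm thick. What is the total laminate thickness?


h = n * t_ply = 6 * 0.27 = 1.62 mm

1.62 mm


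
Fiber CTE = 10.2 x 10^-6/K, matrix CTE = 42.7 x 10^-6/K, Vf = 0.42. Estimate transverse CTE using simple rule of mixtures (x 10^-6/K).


alpha_2 = alpha_f*Vf + alpha_m*(1-Vf) = 10.2*0.42 + 42.7*0.58 = 29.1 x 10^-6/K

29.1 x 10^-6/K


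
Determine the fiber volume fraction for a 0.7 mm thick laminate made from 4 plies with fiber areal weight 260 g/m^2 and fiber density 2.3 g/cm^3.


Vf = n * FAW / (rho_f * h * 1000) = 4 * 260 / (2.3 * 0.7 * 1000) = 0.646

0.646


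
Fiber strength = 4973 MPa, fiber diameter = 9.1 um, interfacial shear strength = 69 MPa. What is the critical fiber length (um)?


Lc = sigma_f * d / (2 * tau_i) = 4973 * 9.1 / (2 * 69) = 327.9 um

327.9 um


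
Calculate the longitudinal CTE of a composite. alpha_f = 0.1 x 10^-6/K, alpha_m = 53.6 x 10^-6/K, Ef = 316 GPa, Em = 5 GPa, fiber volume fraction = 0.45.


E1 = Ef*Vf + Em*(1-Vf) = 144.95
alpha_1 = (alpha_f*Ef*Vf + alpha_m*Em*(1-Vf))/E1 = 1.12 x 10^-6/K

1.12 x 10^-6/K


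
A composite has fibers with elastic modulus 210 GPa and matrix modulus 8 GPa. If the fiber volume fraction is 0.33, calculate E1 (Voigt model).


E1 = Ef*Vf + Em*(1-Vf) = 210*0.33 + 8*0.67 = 74.66 GPa

74.66 GPa


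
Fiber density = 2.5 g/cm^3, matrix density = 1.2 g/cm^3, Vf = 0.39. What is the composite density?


rho_c = rho_f*Vf + rho_m*(1-Vf) = 2.5*0.39 + 1.2*0.61 = 1.707 g/cm^3

1.707 g/cm^3


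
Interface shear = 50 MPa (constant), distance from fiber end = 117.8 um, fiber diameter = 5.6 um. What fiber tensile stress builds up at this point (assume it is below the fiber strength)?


Force balance: sigma_f * (pi*d^2/4) = tau * (pi*d) * x  ->  sigma_f = 4 * tau * x / d
sigma_f = 4 * 50 * 117.8 / 5.6 = 4207.1 MPa

4207.1 MPa


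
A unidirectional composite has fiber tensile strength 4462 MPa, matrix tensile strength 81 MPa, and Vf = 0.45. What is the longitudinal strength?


sigma_1 = sigma_f*Vf + sigma_m*(1-Vf) = 4462*0.45 + 81*0.55 = 2052.5 MPa

2052.5 MPa


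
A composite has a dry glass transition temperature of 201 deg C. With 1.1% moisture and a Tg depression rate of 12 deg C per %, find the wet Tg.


Tg_wet = Tg_dry - k*moisture = 201 - 12*1.1 = 187.8 deg C

187.8 deg C


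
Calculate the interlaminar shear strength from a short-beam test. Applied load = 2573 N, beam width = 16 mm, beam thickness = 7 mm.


ILSS = 3F/(4bh) = 3*2573/(4*16*7) = 17.23 MPa

17.23 MPa


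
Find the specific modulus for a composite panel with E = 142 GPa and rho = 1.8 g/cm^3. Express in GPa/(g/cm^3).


Specific stiffness = E/rho = 142/1.8 = 78.9 GPa/(g/cm^3)

78.9 GPa/(g/cm^3)


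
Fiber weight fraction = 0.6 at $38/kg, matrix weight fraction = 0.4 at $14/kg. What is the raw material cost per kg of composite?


Cost = cost_f*Wf + cost_m*Wm = 38*0.6 + 14*0.4 = $28.4/kg

$28.4/kg


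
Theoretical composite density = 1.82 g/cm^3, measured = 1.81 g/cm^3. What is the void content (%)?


Void% = (rho_theo - rho_actual)/rho_theo * 100 = (1.82 - 1.81)/1.82 * 100 = 0.55%

0.55%


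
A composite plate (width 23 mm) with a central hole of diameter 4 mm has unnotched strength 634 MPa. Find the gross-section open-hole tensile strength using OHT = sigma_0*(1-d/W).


OHT = sigma_0*(1-d/W) = 634*(1-4/23) = 523.7 MPa

523.7 MPa


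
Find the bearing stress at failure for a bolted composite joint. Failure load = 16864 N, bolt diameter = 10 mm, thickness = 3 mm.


sigma_br = F/(d*h) = 16864/(10*3) = 562.1 MPa

562.1 MPa


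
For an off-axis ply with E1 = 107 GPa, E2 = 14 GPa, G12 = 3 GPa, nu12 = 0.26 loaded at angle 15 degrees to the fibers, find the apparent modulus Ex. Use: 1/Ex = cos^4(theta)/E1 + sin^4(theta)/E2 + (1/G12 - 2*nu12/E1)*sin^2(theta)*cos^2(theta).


cos^4(15) = 0.870513, sin^4(15) = 0.004487, sin^2(15)*cos^2(15) = 0.0625
1/G12 - 2*nu12/E1 = 1/3 - 2*0.26/107 = 0.328474 GPa^-1
1/Ex = 0.870513/107 + 0.004487/14 + 0.328474*0.0625 = 0.0289857 GPa^-1
Ex = 34.5 GPa

34.5 GPa


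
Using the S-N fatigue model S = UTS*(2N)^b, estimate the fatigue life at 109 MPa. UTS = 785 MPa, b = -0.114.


N = 0.5 * (S/UTS)^(1/b) = 0.5 * (109/785)^(1/-0.114) = 1.6611e+07 cycles

1.6611e+07 cycles


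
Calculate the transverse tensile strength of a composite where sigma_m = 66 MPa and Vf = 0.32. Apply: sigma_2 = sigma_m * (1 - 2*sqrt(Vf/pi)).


factor = 1 - 2*sqrt(0.32/pi) = 0.3617
sigma_2 = 66 * 0.3617 = 23.87 MPa

23.87 MPa


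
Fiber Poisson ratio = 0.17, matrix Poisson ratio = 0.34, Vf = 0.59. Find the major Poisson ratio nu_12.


nu_12 = nu_f*Vf + nu_m*(1-Vf) = 0.17*0.59 + 0.34*0.41 = 0.2397

0.2397


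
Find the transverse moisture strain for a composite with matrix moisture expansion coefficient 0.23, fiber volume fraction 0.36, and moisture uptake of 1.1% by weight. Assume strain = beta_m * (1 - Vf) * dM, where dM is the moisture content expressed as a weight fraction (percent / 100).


dM = 1.1/100 = 0.011
strain = beta_m * (1-Vf) * dM = 0.23 * 0.64 * 0.011 = 0.0016192

0.0016192


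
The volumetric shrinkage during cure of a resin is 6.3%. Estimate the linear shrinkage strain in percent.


Linear shrinkage ≈ vol_shrink/3 = 6.3/3 = 2.1%

2.1%


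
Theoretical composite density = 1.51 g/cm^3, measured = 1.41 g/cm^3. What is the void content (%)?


Void% = (rho_theo - rho_actual)/rho_theo * 100 = (1.51 - 1.41)/1.51 * 100 = 6.62%

6.62%


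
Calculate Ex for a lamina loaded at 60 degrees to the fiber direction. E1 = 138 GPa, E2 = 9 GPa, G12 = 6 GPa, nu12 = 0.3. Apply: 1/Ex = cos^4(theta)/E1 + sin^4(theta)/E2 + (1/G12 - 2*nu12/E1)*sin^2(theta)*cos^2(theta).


cos^4(60) = 0.0625, sin^4(60) = 0.5625, sin^2(60)*cos^2(60) = 0.1875
1/G12 - 2*nu12/E1 = 1/6 - 2*0.3/138 = 0.162319 GPa^-1
1/Ex = 0.0625/138 + 0.5625/9 + 0.162319*0.1875 = 0.0933877 GPa^-1
Ex = 10.71 GPa

10.71 GPa


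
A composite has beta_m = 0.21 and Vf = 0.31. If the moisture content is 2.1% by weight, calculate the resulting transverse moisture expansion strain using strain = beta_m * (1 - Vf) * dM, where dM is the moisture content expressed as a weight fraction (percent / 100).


dM = 2.1/100 = 0.021
strain = beta_m * (1-Vf) * dM = 0.21 * 0.69 * 0.021 = 0.0030429

0.0030429


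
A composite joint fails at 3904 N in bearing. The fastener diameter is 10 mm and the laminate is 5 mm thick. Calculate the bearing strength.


sigma_br = F/(d*h) = 3904/(10*5) = 78.1 MPa

78.1 MPa


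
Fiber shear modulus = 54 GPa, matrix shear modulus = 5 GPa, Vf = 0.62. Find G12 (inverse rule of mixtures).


1/G12 = Vf/Gf + (1-Vf)/Gm = 0.62/54 + 0.38/5
G12 = 11.43 GPa

11.43 GPa


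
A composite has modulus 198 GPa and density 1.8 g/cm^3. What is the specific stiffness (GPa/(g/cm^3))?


Specific stiffness = E/rho = 198/1.8 = 110.0 GPa/(g/cm^3)

110.0 GPa/(g/cm^3)


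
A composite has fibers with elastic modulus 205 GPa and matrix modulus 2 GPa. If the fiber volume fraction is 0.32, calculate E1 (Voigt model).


E1 = Ef*Vf + Em*(1-Vf) = 205*0.32 + 2*0.68 = 66.96 GPa

66.96 GPa


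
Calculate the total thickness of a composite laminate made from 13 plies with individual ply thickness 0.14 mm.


h = n * t_ply = 13 * 0.14 = 1.82 mm

1.82 mm


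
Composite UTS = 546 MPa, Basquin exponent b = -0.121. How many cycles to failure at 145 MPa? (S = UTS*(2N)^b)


N = 0.5 * (S/UTS)^(1/b) = 0.5 * (145/546)^(1/-0.121) = 28697.9801 cycles

28697.9801 cycles


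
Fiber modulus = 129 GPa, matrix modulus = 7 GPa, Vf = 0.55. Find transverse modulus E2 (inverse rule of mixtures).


1/E2 = Vf/Ef + (1-Vf)/Em = 0.55/129 + 0.45/7
E2 = 14.59 GPa

14.59 GPa


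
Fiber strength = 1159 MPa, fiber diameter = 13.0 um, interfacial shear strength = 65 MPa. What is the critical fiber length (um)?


Lc = sigma_f * d / (2 * tau_i) = 1159 * 13.0 / (2 * 65) = 115.9 um

115.9 um


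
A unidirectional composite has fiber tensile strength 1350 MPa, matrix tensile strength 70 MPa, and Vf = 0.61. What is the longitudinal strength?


sigma_1 = sigma_f*Vf + sigma_m*(1-Vf) = 1350*0.61 + 70*0.39 = 850.8 MPa

850.8 MPa


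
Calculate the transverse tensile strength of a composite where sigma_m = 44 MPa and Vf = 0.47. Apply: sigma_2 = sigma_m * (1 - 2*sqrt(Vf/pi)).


factor = 1 - 2*sqrt(0.47/pi) = 0.2264
sigma_2 = 44 * 0.2264 = 9.96 MPa

9.96 MPa


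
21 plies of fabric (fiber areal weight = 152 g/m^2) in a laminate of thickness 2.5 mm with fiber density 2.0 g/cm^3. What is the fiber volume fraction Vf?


Vf = n * FAW / (rho_f * h * 1000) = 21 * 152 / (2.0 * 2.5 * 1000) = 0.6384

0.6384


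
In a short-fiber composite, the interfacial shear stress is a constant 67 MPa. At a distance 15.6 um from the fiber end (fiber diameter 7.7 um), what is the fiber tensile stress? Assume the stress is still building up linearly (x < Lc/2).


Force balance: sigma_f * (pi*d^2/4) = tau * (pi*d) * x  ->  sigma_f = 4 * tau * x / d
sigma_f = 4 * 67 * 15.6 / 7.7 = 543.0 MPa

543.0 MPa


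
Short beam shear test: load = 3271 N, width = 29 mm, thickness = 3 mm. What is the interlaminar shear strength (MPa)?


ILSS = 3F/(4bh) = 3*3271/(4*29*3) = 28.2 MPa

28.2 MPa


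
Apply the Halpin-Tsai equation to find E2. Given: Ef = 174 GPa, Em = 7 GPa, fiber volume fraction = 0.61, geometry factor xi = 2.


eta = (Ef/Em - 1)/(Ef/Em + xi) = (24.8571 - 1)/(24.8571 + 2) = 0.8883
E2 = Em*(1+xi*eta*Vf)/(1-eta*Vf) = 31.84 GPa

31.84 GPa


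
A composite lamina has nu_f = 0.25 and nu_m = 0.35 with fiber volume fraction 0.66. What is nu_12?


nu_12 = nu_f*Vf + nu_m*(1-Vf) = 0.25*0.66 + 0.35*0.34 = 0.284

0.284


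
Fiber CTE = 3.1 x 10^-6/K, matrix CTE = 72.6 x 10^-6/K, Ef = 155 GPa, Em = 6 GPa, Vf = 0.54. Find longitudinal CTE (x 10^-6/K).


E1 = Ef*Vf + Em*(1-Vf) = 86.46
alpha_1 = (alpha_f*Ef*Vf + alpha_m*Em*(1-Vf))/E1 = 5.32 x 10^-6/K

5.32 x 10^-6/K


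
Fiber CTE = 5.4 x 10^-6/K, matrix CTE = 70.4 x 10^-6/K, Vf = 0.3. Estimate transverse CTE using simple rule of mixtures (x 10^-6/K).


alpha_2 = alpha_f*Vf + alpha_m*(1-Vf) = 5.4*0.3 + 70.4*0.7 = 50.9 x 10^-6/K

50.9 x 10^-6/K


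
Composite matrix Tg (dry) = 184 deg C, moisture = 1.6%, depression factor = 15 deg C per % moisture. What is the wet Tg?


Tg_wet = Tg_dry - k*moisture = 184 - 15*1.6 = 160.0 deg C

160.0 deg C


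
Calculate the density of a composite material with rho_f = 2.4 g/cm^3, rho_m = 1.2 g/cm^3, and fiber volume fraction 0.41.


rho_c = rho_f*Vf + rho_m*(1-Vf) = 2.4*0.41 + 1.2*0.59 = 1.692 g/cm^3

1.692 g/cm^3


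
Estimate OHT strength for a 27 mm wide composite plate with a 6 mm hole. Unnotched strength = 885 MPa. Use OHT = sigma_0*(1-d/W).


OHT = sigma_0*(1-d/W) = 885*(1-6/27) = 688.3 MPa

688.3 MPa


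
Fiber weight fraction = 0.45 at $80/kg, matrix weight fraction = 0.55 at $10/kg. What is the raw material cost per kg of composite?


Cost = cost_f*Wf + cost_m*Wm = 80*0.45 + 10*0.55 = $41.5/kg

$41.5/kg


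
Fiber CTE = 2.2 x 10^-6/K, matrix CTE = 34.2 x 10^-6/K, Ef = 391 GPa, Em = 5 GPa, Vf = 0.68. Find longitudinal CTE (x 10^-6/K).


E1 = Ef*Vf + Em*(1-Vf) = 267.48
alpha_1 = (alpha_f*Ef*Vf + alpha_m*Em*(1-Vf))/E1 = 2.39 x 10^-6/K

2.39 x 10^-6/K


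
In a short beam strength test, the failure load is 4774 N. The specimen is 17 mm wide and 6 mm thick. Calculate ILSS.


ILSS = 3F/(4bh) = 3*4774/(4*17*6) = 35.1 MPa

35.1 MPa


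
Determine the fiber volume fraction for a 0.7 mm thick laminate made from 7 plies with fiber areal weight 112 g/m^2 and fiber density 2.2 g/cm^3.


Vf = n * FAW / (rho_f * h * 1000) = 7 * 112 / (2.2 * 0.7 * 1000) = 0.5091

0.5091


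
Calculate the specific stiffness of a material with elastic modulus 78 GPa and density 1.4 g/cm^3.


Specific stiffness = E/rho = 78/1.4 = 55.7 GPa/(g/cm^3)

55.7 GPa/(g/cm^3)


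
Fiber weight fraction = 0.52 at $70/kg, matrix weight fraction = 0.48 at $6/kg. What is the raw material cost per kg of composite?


Cost = cost_f*Wf + cost_m*Wm = 70*0.52 + 6*0.48 = $39.28/kg

$39.28/kg


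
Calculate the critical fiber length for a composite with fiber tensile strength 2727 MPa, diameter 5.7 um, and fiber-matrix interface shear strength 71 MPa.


Lc = sigma_f * d / (2 * tau_i) = 2727 * 5.7 / (2 * 71) = 109.5 um

109.5 um


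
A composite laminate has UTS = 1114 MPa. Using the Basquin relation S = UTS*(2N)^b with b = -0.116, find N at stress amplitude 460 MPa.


N = 0.5 * (S/UTS)^(1/b) = 0.5 * (460/1114)^(1/-0.116) = 1024.2660 cycles

1024.2660 cycles


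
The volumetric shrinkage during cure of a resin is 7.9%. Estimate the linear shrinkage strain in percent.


Linear shrinkage ≈ vol_shrink/3 = 7.9/3 = 2.633%

2.633%


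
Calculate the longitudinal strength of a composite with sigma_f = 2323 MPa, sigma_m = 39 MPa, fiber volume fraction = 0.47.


sigma_1 = sigma_f*Vf + sigma_m*(1-Vf) = 2323*0.47 + 39*0.53 = 1112.5 MPa

1112.5 MPa


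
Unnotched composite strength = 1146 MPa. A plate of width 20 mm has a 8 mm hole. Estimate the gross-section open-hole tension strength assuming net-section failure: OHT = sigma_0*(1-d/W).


OHT = sigma_0*(1-d/W) = 1146*(1-8/20) = 687.6 MPa

687.6 MPa


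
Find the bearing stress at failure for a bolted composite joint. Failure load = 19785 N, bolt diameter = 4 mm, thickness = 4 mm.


sigma_br = F/(d*h) = 19785/(4*4) = 1236.6 MPa

1236.6 MPa


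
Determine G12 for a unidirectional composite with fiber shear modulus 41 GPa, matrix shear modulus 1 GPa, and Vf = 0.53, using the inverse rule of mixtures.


1/G12 = Vf/Gf + (1-Vf)/Gm = 0.53/41 + 0.47/1
G12 = 2.07 GPa

2.07 GPa


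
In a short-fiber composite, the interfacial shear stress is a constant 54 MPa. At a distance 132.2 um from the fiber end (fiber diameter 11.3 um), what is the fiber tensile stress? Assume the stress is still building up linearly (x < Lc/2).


Force balance: sigma_f * (pi*d^2/4) = tau * (pi*d) * x  ->  sigma_f = 4 * tau * x / d
sigma_f = 4 * 54 * 132.2 / 11.3 = 2527.0 MPa

2527.0 MPa


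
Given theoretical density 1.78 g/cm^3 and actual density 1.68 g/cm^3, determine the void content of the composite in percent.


Void% = (rho_theo - rho_actual)/rho_theo * 100 = (1.78 - 1.68)/1.78 * 100 = 5.62%

5.62%


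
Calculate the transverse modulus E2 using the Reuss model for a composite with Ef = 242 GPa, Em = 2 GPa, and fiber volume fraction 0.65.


1/E2 = Vf/Ef + (1-Vf)/Em = 0.65/242 + 0.35/2
E2 = 5.63 GPa

5.63 GPa


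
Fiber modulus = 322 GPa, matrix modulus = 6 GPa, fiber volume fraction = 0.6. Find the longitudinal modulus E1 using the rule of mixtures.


E1 = Ef*Vf + Em*(1-Vf) = 322*0.6 + 6*0.4 = 195.6 GPa

195.6 GPa


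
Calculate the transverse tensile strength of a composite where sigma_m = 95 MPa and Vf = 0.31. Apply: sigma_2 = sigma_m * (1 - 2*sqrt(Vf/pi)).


factor = 1 - 2*sqrt(0.31/pi) = 0.3717
sigma_2 = 95 * 0.3717 = 35.32 MPa

35.32 MPa


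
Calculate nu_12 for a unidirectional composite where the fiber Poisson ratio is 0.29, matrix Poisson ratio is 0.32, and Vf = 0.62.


nu_12 = nu_f*Vf + nu_m*(1-Vf) = 0.29*0.62 + 0.32*0.38 = 0.3014

0.3014


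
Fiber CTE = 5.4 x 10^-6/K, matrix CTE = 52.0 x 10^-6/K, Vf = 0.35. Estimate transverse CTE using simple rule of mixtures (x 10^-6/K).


alpha_2 = alpha_f*Vf + alpha_m*(1-Vf) = 5.4*0.35 + 52.0*0.65 = 35.7 x 10^-6/K

35.7 x 10^-6/K


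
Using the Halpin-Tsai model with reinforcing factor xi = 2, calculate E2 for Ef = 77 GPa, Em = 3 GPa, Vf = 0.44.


eta = (Ef/Em - 1)/(Ef/Em + xi) = (25.6667 - 1)/(25.6667 + 2) = 0.8916
E2 = Em*(1+xi*eta*Vf)/(1-eta*Vf) = 8.81 GPa

8.81 GPa


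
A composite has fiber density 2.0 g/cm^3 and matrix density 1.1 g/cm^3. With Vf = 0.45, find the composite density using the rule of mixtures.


rho_c = rho_f*Vf + rho_m*(1-Vf) = 2.0*0.45 + 1.1*0.55 = 1.505 g/cm^3

1.505 g/cm^3


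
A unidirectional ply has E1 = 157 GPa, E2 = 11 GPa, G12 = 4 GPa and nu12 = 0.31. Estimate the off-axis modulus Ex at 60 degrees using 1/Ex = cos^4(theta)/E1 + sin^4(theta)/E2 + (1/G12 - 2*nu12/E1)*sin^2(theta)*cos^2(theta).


cos^4(60) = 0.0625, sin^4(60) = 0.5625, sin^2(60)*cos^2(60) = 0.1875
1/G12 - 2*nu12/E1 = 1/4 - 2*0.31/157 = 0.246051 GPa^-1
1/Ex = 0.0625/157 + 0.5625/11 + 0.246051*0.1875 = 0.097669 GPa^-1
Ex = 10.24 GPa

10.24 GPa


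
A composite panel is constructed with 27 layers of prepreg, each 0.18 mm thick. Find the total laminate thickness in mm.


h = n * t_ply = 27 * 0.18 = 4.86 mm

4.86 mm


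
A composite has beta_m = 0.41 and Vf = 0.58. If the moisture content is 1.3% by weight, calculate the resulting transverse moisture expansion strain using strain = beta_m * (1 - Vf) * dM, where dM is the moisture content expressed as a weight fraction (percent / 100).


dM = 1.3/100 = 0.013
strain = beta_m * (1-Vf) * dM = 0.41 * 0.42 * 0.013 = 0.0022386

0.0022386


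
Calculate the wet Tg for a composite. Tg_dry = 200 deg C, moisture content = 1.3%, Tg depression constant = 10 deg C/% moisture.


Tg_wet = Tg_dry - k*moisture = 200 - 10*1.3 = 187.0 deg C

187.0 deg C


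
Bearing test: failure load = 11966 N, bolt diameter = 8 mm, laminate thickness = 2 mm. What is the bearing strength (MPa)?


sigma_br = F/(d*h) = 11966/(8*2) = 747.9 MPa

747.9 MPa


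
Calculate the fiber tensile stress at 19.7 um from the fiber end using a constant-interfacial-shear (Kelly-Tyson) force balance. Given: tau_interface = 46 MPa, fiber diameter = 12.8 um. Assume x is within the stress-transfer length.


Force balance: sigma_f * (pi*d^2/4) = tau * (pi*d) * x  ->  sigma_f = 4 * tau * x / d
sigma_f = 4 * 46 * 19.7 / 12.8 = 283.2 MPa

283.2 MPa


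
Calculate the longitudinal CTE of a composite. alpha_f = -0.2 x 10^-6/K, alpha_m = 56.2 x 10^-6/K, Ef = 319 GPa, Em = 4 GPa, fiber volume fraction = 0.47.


E1 = Ef*Vf + Em*(1-Vf) = 152.05
alpha_1 = (alpha_f*Ef*Vf + alpha_m*Em*(1-Vf))/E1 = 0.59 x 10^-6/K

0.59 x 10^-6/K


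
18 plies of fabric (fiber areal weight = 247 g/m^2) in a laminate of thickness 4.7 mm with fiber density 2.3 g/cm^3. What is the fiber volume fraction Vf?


Vf = n * FAW / (rho_f * h * 1000) = 18 * 247 / (2.3 * 4.7 * 1000) = 0.4113

0.4113


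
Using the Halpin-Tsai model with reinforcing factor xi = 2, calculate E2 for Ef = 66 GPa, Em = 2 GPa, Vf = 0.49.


eta = (Ef/Em - 1)/(Ef/Em + xi) = (33.0 - 1)/(33.0 + 2) = 0.9143
E2 = Em*(1+xi*eta*Vf)/(1-eta*Vf) = 6.87 GPa

6.87 GPa


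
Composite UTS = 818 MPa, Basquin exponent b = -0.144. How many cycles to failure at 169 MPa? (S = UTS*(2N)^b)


N = 0.5 * (S/UTS)^(1/b) = 0.5 * (169/818)^(1/-0.144) = 28509.3984 cycles

28509.3984 cycles


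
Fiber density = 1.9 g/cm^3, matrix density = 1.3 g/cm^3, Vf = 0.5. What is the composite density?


rho_c = rho_f*Vf + rho_m*(1-Vf) = 1.9*0.5 + 1.3*0.5 = 1.6 g/cm^3

1.6 g/cm^3


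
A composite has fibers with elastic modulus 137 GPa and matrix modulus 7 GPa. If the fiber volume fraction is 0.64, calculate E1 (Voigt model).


E1 = Ef*Vf + Em*(1-Vf) = 137*0.64 + 7*0.36 = 90.2 GPa

90.2 GPa


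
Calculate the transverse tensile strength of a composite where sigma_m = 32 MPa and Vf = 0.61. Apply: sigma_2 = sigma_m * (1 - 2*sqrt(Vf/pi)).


factor = 1 - 2*sqrt(0.61/pi) = 0.1187
sigma_2 = 32 * 0.1187 = 3.8 MPa

3.8 MPa


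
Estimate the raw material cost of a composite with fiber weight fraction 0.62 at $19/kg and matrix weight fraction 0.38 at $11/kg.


Cost = cost_f*Wf + cost_m*Wm = 19*0.62 + 11*0.38 = $15.96/kg

$15.96/kg


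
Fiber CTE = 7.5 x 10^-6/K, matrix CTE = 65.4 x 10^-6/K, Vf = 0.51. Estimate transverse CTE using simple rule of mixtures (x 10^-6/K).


alpha_2 = alpha_f*Vf + alpha_m*(1-Vf) = 7.5*0.51 + 65.4*0.49 = 35.9 x 10^-6/K

35.9 x 10^-6/K


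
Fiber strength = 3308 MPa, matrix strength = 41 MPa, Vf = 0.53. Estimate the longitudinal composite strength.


sigma_1 = sigma_f*Vf + sigma_m*(1-Vf) = 3308*0.53 + 41*0.47 = 1772.5 MPa

1772.5 MPa


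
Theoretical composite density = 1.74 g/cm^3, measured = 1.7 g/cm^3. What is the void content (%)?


Void% = (rho_theo - rho_actual)/rho_theo * 100 = (1.74 - 1.7)/1.74 * 100 = 2.3%

2.3%


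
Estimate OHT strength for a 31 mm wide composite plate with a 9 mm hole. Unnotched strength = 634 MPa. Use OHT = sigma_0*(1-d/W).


OHT = sigma_0*(1-d/W) = 634*(1-9/31) = 449.9 MPa

449.9 MPa


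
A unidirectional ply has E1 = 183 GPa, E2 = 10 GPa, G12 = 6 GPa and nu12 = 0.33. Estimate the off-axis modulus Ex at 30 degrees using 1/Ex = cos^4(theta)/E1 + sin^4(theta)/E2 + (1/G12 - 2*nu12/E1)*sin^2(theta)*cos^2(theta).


cos^4(30) = 0.5625, sin^4(30) = 0.0625, sin^2(30)*cos^2(30) = 0.1875
1/G12 - 2*nu12/E1 = 1/6 - 2*0.33/183 = 0.16306 GPa^-1
1/Ex = 0.5625/183 + 0.0625/10 + 0.16306*0.1875 = 0.0398975 GPa^-1
Ex = 25.06 GPa

25.06 GPa


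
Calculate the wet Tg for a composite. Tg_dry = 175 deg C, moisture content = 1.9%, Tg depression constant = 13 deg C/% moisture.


Tg_wet = Tg_dry - k*moisture = 175 - 13*1.9 = 150.3 deg C

150.3 deg C


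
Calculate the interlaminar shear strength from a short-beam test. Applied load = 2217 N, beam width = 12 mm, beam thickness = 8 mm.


ILSS = 3F/(4bh) = 3*2217/(4*12*8) = 17.32 MPa

17.32 MPa


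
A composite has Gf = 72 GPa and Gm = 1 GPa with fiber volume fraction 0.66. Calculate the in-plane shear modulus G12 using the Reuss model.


1/G12 = Vf/Gf + (1-Vf)/Gm = 0.66/72 + 0.34/1
G12 = 2.86 GPa

2.86 GPa


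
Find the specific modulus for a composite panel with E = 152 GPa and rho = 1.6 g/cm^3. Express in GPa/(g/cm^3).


Specific stiffness = E/rho = 152/1.6 = 95.0 GPa/(g/cm^3)

95.0 GPa/(g/cm^3)


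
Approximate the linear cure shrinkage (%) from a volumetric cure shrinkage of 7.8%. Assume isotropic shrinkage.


Linear shrinkage ≈ vol_shrink/3 = 7.8/3 = 2.6%

2.6%


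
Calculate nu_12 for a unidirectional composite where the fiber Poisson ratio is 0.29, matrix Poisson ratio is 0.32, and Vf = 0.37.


nu_12 = nu_f*Vf + nu_m*(1-Vf) = 0.29*0.37 + 0.32*0.63 = 0.3089

0.3089


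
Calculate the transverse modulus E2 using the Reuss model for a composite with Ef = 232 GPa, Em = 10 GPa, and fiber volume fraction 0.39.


1/E2 = Vf/Ef + (1-Vf)/Em = 0.39/232 + 0.61/10
E2 = 15.95 GPa

15.95 GPa


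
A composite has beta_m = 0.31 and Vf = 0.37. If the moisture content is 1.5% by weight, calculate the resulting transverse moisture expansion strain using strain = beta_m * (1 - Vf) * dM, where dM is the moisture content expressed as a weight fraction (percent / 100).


dM = 1.5/100 = 0.015
strain = beta_m * (1-Vf) * dM = 0.31 * 0.63 * 0.015 = 0.0029295

0.0029295


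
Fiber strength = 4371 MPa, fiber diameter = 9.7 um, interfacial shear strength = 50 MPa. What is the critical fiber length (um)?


Lc = sigma_f * d / (2 * tau_i) = 4371 * 9.7 / (2 * 50) = 424.0 um

424.0 um


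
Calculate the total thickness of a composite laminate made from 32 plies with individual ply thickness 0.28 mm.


h = n * t_ply = 32 * 0.28 = 8.96 mm

8.96 mm


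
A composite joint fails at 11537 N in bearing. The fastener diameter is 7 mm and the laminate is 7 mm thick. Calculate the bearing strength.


sigma_br = F/(d*h) = 11537/(7*7) = 235.4 MPa

235.4 MPa


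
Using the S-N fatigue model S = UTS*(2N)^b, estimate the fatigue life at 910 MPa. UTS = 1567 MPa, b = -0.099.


N = 0.5 * (S/UTS)^(1/b) = 0.5 * (910/1567)^(1/-0.099) = 121.0841 cycles

121.0841 cycles


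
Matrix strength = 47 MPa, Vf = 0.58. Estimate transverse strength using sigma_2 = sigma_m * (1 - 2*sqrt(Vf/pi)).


factor = 1 - 2*sqrt(0.58/pi) = 0.1407
sigma_2 = 47 * 0.1407 = 6.61 MPa

6.61 MPa


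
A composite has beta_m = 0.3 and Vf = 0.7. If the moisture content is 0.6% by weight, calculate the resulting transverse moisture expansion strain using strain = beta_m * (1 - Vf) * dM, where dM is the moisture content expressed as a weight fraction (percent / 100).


dM = 0.6/100 = 0.006
strain = beta_m * (1-Vf) * dM = 0.3 * 0.3 * 0.006 = 0.00054

0.00054


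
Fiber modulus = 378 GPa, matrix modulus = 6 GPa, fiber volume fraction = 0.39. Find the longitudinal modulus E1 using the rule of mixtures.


E1 = Ef*Vf + Em*(1-Vf) = 378*0.39 + 6*0.61 = 151.08 GPa

151.08 GPa


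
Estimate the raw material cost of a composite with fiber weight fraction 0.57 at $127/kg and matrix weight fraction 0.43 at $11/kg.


Cost = cost_f*Wf + cost_m*Wm = 127*0.57 + 11*0.43 = $77.12/kg

$77.12/kg


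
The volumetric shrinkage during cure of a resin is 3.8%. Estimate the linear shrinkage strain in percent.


Linear shrinkage ≈ vol_shrink/3 = 3.8/3 = 1.267%

1.267%


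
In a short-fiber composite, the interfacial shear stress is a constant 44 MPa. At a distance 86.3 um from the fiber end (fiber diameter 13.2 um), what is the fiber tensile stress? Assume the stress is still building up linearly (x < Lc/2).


Force balance: sigma_f * (pi*d^2/4) = tau * (pi*d) * x  ->  sigma_f = 4 * tau * x / d
sigma_f = 4 * 44 * 86.3 / 13.2 = 1150.7 MPa

1150.7 MPa


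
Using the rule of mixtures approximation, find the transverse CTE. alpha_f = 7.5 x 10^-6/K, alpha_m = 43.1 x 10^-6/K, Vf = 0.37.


alpha_2 = alpha_f*Vf + alpha_m*(1-Vf) = 7.5*0.37 + 43.1*0.63 = 29.9 x 10^-6/K

29.9 x 10^-6/K


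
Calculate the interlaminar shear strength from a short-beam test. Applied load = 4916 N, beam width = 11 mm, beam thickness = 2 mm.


ILSS = 3F/(4bh) = 3*4916/(4*11*2) = 167.59 MPa

167.59 MPa


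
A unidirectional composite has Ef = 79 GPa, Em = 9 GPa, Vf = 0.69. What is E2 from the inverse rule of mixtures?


1/E2 = Vf/Ef + (1-Vf)/Em = 0.69/79 + 0.31/9
E2 = 23.16 GPa

23.16 GPa


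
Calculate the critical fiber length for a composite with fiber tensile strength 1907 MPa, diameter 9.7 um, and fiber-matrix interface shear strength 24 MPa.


Lc = sigma_f * d / (2 * tau_i) = 1907 * 9.7 / (2 * 24) = 385.4 um

385.4 um


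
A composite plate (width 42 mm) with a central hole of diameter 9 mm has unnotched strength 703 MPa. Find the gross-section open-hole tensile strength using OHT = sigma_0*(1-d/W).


OHT = sigma_0*(1-d/W) = 703*(1-9/42) = 552.4 MPa

552.4 MPa


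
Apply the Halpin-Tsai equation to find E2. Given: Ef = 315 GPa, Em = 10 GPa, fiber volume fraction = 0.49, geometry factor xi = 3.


eta = (Ef/Em - 1)/(Ef/Em + xi) = (31.5 - 1)/(31.5 + 3) = 0.8841
E2 = Em*(1+xi*eta*Vf)/(1-eta*Vf) = 40.57 GPa

40.57 GPa


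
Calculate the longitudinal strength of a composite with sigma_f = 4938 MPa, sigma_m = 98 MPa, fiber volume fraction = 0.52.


sigma_1 = sigma_f*Vf + sigma_m*(1-Vf) = 4938*0.52 + 98*0.48 = 2614.8 MPa

2614.8 MPa


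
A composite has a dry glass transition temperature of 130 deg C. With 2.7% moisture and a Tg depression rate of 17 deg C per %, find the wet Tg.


Tg_wet = Tg_dry - k*moisture = 130 - 17*2.7 = 84.1 deg C

84.1 deg C


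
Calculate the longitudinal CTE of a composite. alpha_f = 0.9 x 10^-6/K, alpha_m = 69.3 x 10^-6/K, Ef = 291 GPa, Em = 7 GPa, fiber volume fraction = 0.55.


E1 = Ef*Vf + Em*(1-Vf) = 163.2
alpha_1 = (alpha_f*Ef*Vf + alpha_m*Em*(1-Vf))/E1 = 2.22 x 10^-6/K

2.22 x 10^-6/K


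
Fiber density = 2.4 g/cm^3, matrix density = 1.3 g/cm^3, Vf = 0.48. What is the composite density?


rho_c = rho_f*Vf + rho_m*(1-Vf) = 2.4*0.48 + 1.3*0.52 = 1.828 g/cm^3

1.828 g/cm^3


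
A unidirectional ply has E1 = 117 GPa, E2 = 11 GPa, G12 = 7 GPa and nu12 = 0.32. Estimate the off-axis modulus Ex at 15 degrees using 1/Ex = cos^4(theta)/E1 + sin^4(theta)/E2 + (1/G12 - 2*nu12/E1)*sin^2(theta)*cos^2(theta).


cos^4(15) = 0.870513, sin^4(15) = 0.004487, sin^2(15)*cos^2(15) = 0.0625
1/G12 - 2*nu12/E1 = 1/7 - 2*0.32/117 = 0.137387 GPa^-1
1/Ex = 0.870513/117 + 0.004487/11 + 0.137387*0.0625 = 0.0164349 GPa^-1
Ex = 60.85 GPa

60.85 GPa


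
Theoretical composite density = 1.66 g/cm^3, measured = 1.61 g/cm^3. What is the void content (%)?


Void% = (rho_theo - rho_actual)/rho_theo * 100 = (1.66 - 1.61)/1.66 * 100 = 3.01%

3.01%


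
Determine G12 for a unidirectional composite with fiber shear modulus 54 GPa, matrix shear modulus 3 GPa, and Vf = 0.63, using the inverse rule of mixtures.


1/G12 = Vf/Gf + (1-Vf)/Gm = 0.63/54 + 0.37/3
G12 = 7.41 GPa

7.41 GPa


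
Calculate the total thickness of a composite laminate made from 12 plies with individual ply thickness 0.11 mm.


h = n * t_ply = 12 * 0.11 = 1.32 mm

1.32 mm


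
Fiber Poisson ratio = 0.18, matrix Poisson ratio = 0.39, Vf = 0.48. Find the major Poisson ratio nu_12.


nu_12 = nu_f*Vf + nu_m*(1-Vf) = 0.18*0.48 + 0.39*0.52 = 0.2892

0.2892


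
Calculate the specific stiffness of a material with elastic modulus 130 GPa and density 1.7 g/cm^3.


Specific stiffness = E/rho = 130/1.7 = 76.5 GPa/(g/cm^3)

76.5 GPa/(g/cm^3)


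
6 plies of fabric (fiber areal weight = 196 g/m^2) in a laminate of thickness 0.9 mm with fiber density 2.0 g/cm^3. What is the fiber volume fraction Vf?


Vf = n * FAW / (rho_f * h * 1000) = 6 * 196 / (2.0 * 0.9 * 1000) = 0.6533

0.6533


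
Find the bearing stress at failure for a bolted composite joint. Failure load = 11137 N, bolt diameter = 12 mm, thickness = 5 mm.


sigma_br = F/(d*h) = 11137/(12*5) = 185.6 MPa

185.6 MPa


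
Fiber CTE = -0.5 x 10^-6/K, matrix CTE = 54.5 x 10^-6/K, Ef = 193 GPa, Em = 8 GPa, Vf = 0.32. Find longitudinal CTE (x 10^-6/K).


E1 = Ef*Vf + Em*(1-Vf) = 67.2
alpha_1 = (alpha_f*Ef*Vf + alpha_m*Em*(1-Vf))/E1 = 3.95 x 10^-6/K

3.95 x 10^-6/K


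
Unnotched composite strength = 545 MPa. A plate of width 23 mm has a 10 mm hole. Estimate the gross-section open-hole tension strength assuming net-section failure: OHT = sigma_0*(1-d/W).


OHT = sigma_0*(1-d/W) = 545*(1-10/23) = 308.0 MPa

308.0 MPa


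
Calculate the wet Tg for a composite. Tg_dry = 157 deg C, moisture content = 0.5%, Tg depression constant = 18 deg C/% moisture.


Tg_wet = Tg_dry - k*moisture = 157 - 18*0.5 = 148.0 deg C

148.0 deg C


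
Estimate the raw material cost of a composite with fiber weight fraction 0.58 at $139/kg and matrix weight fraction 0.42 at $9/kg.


Cost = cost_f*Wf + cost_m*Wm = 139*0.58 + 9*0.42 = $84.4/kg

$84.4/kg


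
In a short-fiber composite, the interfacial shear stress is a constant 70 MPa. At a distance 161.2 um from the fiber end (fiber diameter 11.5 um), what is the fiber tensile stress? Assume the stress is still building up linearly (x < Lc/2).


Force balance: sigma_f * (pi*d^2/4) = tau * (pi*d) * x  ->  sigma_f = 4 * tau * x / d
sigma_f = 4 * 70 * 161.2 / 11.5 = 3924.9 MPa

3924.9 MPa


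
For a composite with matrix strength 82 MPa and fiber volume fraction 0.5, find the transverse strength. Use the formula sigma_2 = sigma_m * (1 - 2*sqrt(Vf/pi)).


factor = 1 - 2*sqrt(0.5/pi) = 0.2021
sigma_2 = 82 * 0.2021 = 16.57 MPa

16.57 MPa


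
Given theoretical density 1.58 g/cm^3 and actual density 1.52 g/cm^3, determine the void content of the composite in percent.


Void% = (rho_theo - rho_actual)/rho_theo * 100 = (1.58 - 1.52)/1.58 * 100 = 3.8%

3.8%


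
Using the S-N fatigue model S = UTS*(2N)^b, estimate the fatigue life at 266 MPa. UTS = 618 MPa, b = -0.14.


N = 0.5 * (S/UTS)^(1/b) = 0.5 * (266/618)^(1/-0.14) = 206.0719 cycles

206.0719 cycles
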